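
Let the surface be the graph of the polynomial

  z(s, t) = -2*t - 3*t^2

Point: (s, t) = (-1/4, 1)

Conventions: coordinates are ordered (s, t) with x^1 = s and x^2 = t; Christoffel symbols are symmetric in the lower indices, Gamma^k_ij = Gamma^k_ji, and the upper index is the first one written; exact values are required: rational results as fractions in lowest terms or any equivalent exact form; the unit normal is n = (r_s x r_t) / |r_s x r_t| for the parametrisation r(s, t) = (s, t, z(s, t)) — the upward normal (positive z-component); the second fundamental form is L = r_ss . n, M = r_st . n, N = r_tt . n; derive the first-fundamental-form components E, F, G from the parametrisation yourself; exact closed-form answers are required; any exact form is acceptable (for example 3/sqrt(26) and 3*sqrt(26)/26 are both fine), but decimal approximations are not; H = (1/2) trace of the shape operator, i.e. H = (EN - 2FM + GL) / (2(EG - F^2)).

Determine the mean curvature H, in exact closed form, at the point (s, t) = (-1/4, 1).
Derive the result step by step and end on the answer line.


z_s = 0, z_t = -8, z_ss = 0, z_st = 0, z_tt = -6
E = 1, F = 0, G = 65; answer radicand W^2 = 65
unnormalised second-form numerators: l = 0, m = 0, n = -6; L = l/sqrt(65), and similarly M = m/sqrt(W^2), N = n/sqrt(W^2)
H = (E*n - 2*F*m + G*l) / (2*(EG - F^2)*sqrt(W^2)); E*n - 2*F*m + G*l = -6, EG - F^2 = 65, so H = (-3/65)/sqrt(65)

Answer: H = -3*sqrt(65)/4225


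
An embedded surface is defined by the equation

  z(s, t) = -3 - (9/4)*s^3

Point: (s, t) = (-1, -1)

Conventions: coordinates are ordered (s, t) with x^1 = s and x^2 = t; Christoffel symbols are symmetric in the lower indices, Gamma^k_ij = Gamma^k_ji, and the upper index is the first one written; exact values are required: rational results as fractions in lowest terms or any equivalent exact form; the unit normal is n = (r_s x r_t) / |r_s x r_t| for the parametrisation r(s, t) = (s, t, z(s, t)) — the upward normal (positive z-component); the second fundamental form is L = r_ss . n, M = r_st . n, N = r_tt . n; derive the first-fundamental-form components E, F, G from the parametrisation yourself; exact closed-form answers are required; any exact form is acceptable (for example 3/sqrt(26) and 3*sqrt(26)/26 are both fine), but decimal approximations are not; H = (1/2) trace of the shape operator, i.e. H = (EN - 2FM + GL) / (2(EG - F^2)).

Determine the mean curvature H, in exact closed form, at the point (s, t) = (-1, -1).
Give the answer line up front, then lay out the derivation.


Answer: H = 432*sqrt(745)/555025

z_s = -27/4, z_t = 0, z_ss = 27/2, z_st = 0, z_tt = 0
E = 745/16, F = 0, G = 1; answer radicand W^2 = 745/16
unnormalised second-form numerators: l = 27/2, m = 0, n = 0; L = l/sqrt(745/16), and similarly M = m/sqrt(W^2), N = n/sqrt(W^2)
H = (E*n - 2*F*m + G*l) / (2*(EG - F^2)*sqrt(W^2)); E*n - 2*F*m + G*l = 27/2, EG - F^2 = 745/16, so H = (108/745)/sqrt(745/16)


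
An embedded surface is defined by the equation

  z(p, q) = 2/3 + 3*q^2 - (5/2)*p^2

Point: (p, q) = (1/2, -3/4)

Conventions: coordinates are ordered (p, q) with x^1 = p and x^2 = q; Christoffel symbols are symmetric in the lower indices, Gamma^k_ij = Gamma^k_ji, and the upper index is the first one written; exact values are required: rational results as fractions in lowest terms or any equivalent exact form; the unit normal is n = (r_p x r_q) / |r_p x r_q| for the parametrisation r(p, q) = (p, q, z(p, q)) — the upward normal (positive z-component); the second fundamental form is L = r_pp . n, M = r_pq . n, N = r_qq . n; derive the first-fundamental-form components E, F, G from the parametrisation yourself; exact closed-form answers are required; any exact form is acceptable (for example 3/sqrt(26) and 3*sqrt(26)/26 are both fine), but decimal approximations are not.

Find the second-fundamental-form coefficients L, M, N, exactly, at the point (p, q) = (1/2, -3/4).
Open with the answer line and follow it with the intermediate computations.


Answer: L = -sqrt(110)/11, M = 0, N = 6*sqrt(110)/55

z_p = -5/2, z_q = -9/2, z_pp = -5, z_pq = 0, z_qq = 6
E = 29/4, F = 45/4, G = 85/4; answer radicand W^2 = 55/2
unnormalised second-form numerators: l = -5, m = 0, n = 6; L = l/sqrt(55/2), and similarly M = m/sqrt(W^2), N = n/sqrt(W^2)


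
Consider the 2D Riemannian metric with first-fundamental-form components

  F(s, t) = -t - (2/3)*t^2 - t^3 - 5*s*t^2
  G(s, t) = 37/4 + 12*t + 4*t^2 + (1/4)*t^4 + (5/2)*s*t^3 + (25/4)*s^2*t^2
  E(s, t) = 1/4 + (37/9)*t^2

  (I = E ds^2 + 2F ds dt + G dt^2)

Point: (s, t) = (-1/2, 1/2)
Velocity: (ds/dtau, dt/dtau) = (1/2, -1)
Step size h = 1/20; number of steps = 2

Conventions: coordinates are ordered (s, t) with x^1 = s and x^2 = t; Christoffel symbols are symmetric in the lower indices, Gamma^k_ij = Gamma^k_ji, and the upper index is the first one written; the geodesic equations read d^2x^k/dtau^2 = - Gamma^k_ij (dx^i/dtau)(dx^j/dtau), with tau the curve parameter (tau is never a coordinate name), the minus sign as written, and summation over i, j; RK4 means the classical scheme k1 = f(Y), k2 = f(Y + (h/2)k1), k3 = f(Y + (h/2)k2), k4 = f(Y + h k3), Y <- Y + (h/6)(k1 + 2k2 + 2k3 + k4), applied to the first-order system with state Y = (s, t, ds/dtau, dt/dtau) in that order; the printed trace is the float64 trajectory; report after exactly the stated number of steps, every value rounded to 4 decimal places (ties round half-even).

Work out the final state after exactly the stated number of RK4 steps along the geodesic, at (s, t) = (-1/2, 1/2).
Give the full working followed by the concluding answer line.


f(Y) = (ds/dtau, dt/dtau, -Gamma^s_ij Y'^i Y'^j, -Gamma^t_ij Y'^i Y'^j) with the Gammas evaluated at the stage position; h = 0.050000; intermediate values shown to 6 dp
step 0: s = -0.5000, t = 0.5000, ds/dtau = 0.5000, dt/dtau = -1.0000
step 1:
  k1: at (s, t) = (-0.500000, 0.500000), (ds/dtau, dt/dtau) = (0.500000, -1.000000); Gamma_sss = -0.026165, Gamma_sst = 1.605871, Gamma_stt = 0.621372, Gamma_tss = -0.200601, Gamma_tst = -0.021658, Gamma_ttt = 0.513852; k1 = (0.500000, -1.000000, 0.991040, -0.485360)
  k2: at (s, t) = (-0.487500, 0.475000), (ds/dtau, dt/dtau) = (0.524776, -1.012134); Gamma_sss = -0.029786, Gamma_sst = 1.655889, Gamma_stt = 0.555191, Gamma_tss = -0.192059, Gamma_tst = -0.015624, Gamma_ttt = 0.519489; k2 = (0.524776, -1.012134, 1.198487, -0.495878)
  k3: at (s, t) = (-0.486881, 0.474697), (ds/dtau, dt/dtau) = (0.529962, -1.012397); Gamma_sss = -0.029915, Gamma_sst = 1.656513, Gamma_stt = 0.552114, Gamma_tss = -0.191963, Gamma_tst = -0.015457, Gamma_ttt = 0.519506; k3 = (0.529962, -1.012397, 1.220059, -0.495138)
  k4: at (s, t) = (-0.473502, 0.449380), (ds/dtau, dt/dtau) = (0.561003, -1.024757); Gamma_sss = -0.033343, Gamma_sst = 1.708548, Gamma_stt = 0.472346, Gamma_tss = -0.183148, Gamma_tst = -0.009478, Gamma_ttt = 0.524870; k4 = (0.561003, -1.024757, 1.478932, -0.504436)
  Y <- Y + (h/6)(k1 + 2k2 + 2k3 + k4): s = -0.4736, t = 0.4494, ds/dtau = 0.5609, dt/dtau = -1.0248
step 2:
  k1: at (s, t) = (-0.473579, 0.449385), (ds/dtau, dt/dtau) = (0.560892, -1.024765); Gamma_sss = -0.033329, Gamma_sst = 1.708537, Gamma_stt = 0.472726, Gamma_tss = -0.183149, Gamma_tst = -0.009493, Gamma_ttt = 0.524878; k1 = (0.560892, -1.024765, 1.478131, -0.504492)
  k2: at (s, t) = (-0.459557, 0.423766), (ds/dtau, dt/dtau) = (0.597845, -1.037378); Gamma_sss = -0.036449, Gamma_sst = 1.762068, Gamma_stt = 0.378475, Gamma_tss = -0.174055, Gamma_tst = -0.003682, Gamma_ttt = 0.529961; k2 = (0.597845, -1.037378, 1.791370, -0.512674)
  k3: at (s, t) = (-0.458633, 0.423450), (ds/dtau, dt/dtau) = (0.605676, -1.037582); Gamma_sss = -0.036605, Gamma_sst = 1.762755, Gamma_stt = 0.373502, Gamma_tss = -0.173952, Gamma_tst = -0.003479, Gamma_ttt = 0.529922; k3 = (0.605676, -1.037582, 1.826893, -0.511061)
  k4: at (s, t) = (-0.443296, 0.397506), (ds/dtau, dt/dtau) = (0.652237, -1.050318); Gamma_sss = -0.039409, Gamma_sst = 1.817096, Gamma_stt = 0.258472, Gamma_tss = -0.164565, Gamma_tst = 0.002177, Gamma_ttt = 0.534584; k4 = (0.652237, -1.050318, 2.221252, -0.516745)
  Y <- Y + (h/6)(k1 + 2k2 + 2k3 + k4): s = -0.4434, t = 0.3975, ds/dtau = 0.6520, dt/dtau = -1.0503

Answer: s = -0.4434, t = 0.3975, ds/dtau = 0.6520, dt/dtau = -1.0503


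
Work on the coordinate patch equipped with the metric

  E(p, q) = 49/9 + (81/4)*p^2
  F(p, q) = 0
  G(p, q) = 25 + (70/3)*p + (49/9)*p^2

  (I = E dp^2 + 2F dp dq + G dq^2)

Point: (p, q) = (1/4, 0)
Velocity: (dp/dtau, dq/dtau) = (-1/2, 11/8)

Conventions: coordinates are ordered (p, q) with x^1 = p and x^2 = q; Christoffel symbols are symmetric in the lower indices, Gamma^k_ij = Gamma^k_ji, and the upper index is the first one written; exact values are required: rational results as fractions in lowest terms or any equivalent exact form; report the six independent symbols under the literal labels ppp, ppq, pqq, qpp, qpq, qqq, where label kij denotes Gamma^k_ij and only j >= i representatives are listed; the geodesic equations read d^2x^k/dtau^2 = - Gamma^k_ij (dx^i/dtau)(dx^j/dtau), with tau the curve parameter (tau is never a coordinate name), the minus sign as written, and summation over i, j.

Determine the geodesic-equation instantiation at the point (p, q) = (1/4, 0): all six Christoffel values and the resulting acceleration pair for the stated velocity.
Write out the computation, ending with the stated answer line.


E = 3865/576, F = 0, G = 4489/144 at the point
E_p = 81/8, E_q = 0, F_p = 0, F_q = 0, G_p = 469/18, G_q = 0
EG - F^2 = 17349985/82944;  g^inv = (82944/17349985) * [[4489/144, 0], [0, 3865/576]]
first-kind symbols [ij,l] = (1/2)(d_i g_jl + d_j g_il - d_l g_ij): [pp,p] = E_p/2 = 81/16, [pp,q] = F_p - E_q/2 = 0, [pq,p] = E_q/2 = 0, [pq,q] = G_p/2 = 469/36, [qq,p] = F_q - G_p/2 = -469/36, [qq,q] = G_q/2 = 0
Gamma^p_ij = (G*[ij,p] - F*[ij,q])/(EG - F^2), Gamma^q_ij = (E*[ij,q] - F*[ij,p])/(EG - F^2)
Gamma_ppp = 2916/3865, Gamma_ppq = 0, Gamma_pqq = -7504/3865, Gamma_qpp = 0, Gamma_qpq = 28/67, Gamma_qqq = 0
d^2p/dtau^2 = -(Gamma_ppp*(-1/2)^2 + 2*Gamma_ppq*(-1/2)*(11/8) + Gamma_pqq*(11/8)^2) = 53833/15460
d^2q/dtau^2 = -(Gamma_qpp*(-1/2)^2 + 2*Gamma_qpq*(-1/2)*(11/8) + Gamma_qqq*(11/8)^2) = 77/134

Answer: Gamma_ppp = 2916/3865, Gamma_ppq = 0, Gamma_pqq = -7504/3865, Gamma_qpp = 0, Gamma_qpq = 28/67, Gamma_qqq = 0; accelerations (d^2p/dtau^2, d^2q/dtau^2) = (53833/15460, 77/134)


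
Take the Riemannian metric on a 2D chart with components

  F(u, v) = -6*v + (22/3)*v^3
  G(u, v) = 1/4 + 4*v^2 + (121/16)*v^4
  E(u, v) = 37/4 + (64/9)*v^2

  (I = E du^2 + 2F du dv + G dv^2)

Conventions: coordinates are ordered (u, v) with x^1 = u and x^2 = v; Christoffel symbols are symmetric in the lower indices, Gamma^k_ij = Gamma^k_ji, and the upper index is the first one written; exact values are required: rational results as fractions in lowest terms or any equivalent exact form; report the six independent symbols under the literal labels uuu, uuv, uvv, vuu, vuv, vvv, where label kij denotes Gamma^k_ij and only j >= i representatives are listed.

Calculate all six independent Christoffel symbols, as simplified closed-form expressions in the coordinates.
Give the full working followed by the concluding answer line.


E = 37/4 + (64/9)*v^2; F = -6*v + (22/3)*v^3; G = 1/4 + 4*v^2 + (121/16)*v^4
Gamma^k_ij = (1/2) g^{kl} (d_i g_jl + d_j g_il - d_l g_ij), with g^inv = (1/(EG-F^2)) [[G, -F], [-F, E]]
first partials: E_u = 0, E_v = (128/9)*v, F_u = 0, F_v = -6 + 22*v^2, G_u = 0, G_v = 8*v + (121/4)*v^3
D = EG - F^2 = 37/16 + (25/9)*v^2 + (107365/576)*v^4
expanded: Gamma^u_uu = (G E_u - 2F F_u + F E_v)/(2D), Gamma^u_uv = (G E_v - F G_u)/(2D), Gamma^u_vv = (2G F_v - G G_u - F G_v)/(2D), Gamma^v_uu = (2E F_u - E E_v - F E_u)/(2D), Gamma^v_uv = (E G_u - F E_v)/(2D), Gamma^v_vv = (E G_v - 2F F_v + F G_u)/(2D); substitute and cancel common factors

Answer: Gamma_uuu = (90112*v^4 - 73728*v^2)/(322095*v^4 + 4800*v^2 + 3996), Gamma_uuv = (30976*v^5 + 16384*v^3 + 1024*v)/(107365*v^4 + 1600*v^2 + 1332), Gamma_uvv = (31944*v^6 + 59928*v^4 + 3168*v^2 - 864)/(107365*v^4 + 1600*v^2 + 1332), Gamma_vuu = (-262144*v^3 - 340992*v)/(966285*v^4 + 14400*v^2 + 11988), Gamma_vuv = (-90112*v^4 + 73728*v^2)/(322095*v^4 + 4800*v^2 + 3996), Gamma_vvv = (-30976*v^5 + 198346*v^3 + 576*v)/(107365*v^4 + 1600*v^2 + 1332)


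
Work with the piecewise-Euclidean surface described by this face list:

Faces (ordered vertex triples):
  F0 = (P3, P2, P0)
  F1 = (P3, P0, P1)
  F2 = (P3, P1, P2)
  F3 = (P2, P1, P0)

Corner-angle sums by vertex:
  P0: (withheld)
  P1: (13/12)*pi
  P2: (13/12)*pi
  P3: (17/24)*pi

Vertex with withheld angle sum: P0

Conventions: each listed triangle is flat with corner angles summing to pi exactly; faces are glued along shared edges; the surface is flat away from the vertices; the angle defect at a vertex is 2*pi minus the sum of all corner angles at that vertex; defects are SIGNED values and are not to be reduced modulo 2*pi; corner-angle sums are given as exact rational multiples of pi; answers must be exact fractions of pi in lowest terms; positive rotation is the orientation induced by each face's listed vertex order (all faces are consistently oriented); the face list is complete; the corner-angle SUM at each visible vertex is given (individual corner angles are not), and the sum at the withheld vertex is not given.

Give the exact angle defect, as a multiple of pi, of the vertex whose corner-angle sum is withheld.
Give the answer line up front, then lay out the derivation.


Answer: defect(P0) = (7/8)*pi

V = 4, E = 6, F = 4; chi = V - E + F = 2
Gauss-Bonnet: total defect = 2*pi*chi = 4*pi; visible defects sum to (25/8)*pi


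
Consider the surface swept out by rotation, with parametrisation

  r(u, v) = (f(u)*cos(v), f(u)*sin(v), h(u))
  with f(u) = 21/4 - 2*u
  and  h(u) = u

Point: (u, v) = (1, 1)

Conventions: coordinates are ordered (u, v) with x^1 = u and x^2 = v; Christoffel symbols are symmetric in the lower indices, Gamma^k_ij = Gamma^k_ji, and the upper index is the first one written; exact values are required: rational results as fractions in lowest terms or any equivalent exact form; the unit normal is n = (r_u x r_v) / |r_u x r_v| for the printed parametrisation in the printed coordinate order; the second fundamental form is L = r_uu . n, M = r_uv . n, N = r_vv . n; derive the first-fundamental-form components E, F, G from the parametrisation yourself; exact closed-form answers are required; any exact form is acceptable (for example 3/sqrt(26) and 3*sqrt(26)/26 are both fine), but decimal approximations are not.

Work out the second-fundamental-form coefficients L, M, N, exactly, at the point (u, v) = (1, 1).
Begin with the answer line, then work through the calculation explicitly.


Answer: L = 0, M = 0, N = 13*sqrt(5)/20

f = 13/4, f' = -2, f'' = 0, h' = 1, h'' = 0
E = 5, F = 0, G = 169/16; answer radicand W^2 = 5
unnormalised second-form numerators: l = 0, m = 0, n = 13/4; L = l/sqrt(5), and similarly M = m/sqrt(W^2), N = n/sqrt(W^2)


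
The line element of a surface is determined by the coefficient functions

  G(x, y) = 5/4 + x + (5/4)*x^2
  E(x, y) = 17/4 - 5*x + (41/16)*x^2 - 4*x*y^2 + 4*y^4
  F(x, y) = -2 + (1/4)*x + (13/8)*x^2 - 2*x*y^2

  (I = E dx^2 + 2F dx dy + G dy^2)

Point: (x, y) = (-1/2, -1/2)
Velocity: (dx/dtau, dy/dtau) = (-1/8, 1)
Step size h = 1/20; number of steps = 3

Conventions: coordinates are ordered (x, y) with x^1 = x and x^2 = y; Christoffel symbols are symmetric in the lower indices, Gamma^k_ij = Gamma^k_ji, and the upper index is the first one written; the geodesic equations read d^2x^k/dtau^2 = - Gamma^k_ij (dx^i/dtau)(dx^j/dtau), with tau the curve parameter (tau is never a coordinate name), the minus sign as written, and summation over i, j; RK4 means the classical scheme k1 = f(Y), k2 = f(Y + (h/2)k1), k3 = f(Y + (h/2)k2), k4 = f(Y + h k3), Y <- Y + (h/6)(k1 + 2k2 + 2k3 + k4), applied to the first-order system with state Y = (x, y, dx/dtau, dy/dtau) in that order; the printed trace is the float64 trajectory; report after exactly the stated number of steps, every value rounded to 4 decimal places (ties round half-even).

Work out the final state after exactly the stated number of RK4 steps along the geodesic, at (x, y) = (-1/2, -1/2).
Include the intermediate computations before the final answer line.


f(Y) = (dx/dtau, dy/dtau, -Gamma^x_ij Y'^i Y'^j, -Gamma^y_ij Y'^i Y'^j) with the Gammas evaluated at the stage position; h = 0.050000; intermediate values shown to 6 dp
step 0: x = -0.5000, y = -0.5000, dx/dtau = -0.1250, dy/dtau = 1.0000
step 1:
  k1: at (x, y) = (-0.500000, -0.500000), (dx/dtau, dy/dtau) = (-0.125000, 1.000000); Gamma_xxx = -0.672383, Gamma_xxy = -0.355596, Gamma_xyy = -0.143201, Gamma_yxx = -0.811823, Gamma_yxy = -0.609206, Gamma_yyy = -0.197954; k1 = (-0.125000, 1.000000, 0.064808, 0.058338)
  k2: at (x, y) = (-0.503125, -0.475000), (dx/dtau, dy/dtau) = (-0.123380, 1.001458); Gamma_xxx = -0.713169, Gamma_xxy = -0.332755, Gamma_xyy = -0.138039, Gamma_yxx = -1.019344, Gamma_yxy = -0.586711, Gamma_yyy = -0.193097; k2 = (-0.123380, 1.001458, 0.067068, 0.064190)
  k3: at (x, y) = (-0.503084, -0.474964), (dx/dtau, dy/dtau) = (-0.123323, 1.001605); Gamma_xxx = -0.713270, Gamma_xxy = -0.332732, Gamma_xyy = -0.138040, Gamma_yxx = -1.019708, Gamma_yxy = -0.586671, Gamma_yyy = -0.193116; k3 = (-0.123323, 1.001605, 0.067133, 0.064312)
  k4: at (x, y) = (-0.506166, -0.449920), (dx/dtau, dy/dtau) = (-0.121643, 1.003216); Gamma_xxx = -0.752970, Gamma_xxy = -0.310672, Gamma_xyy = -0.132314, Gamma_yxx = -1.215860, Gamma_yxy = -0.564199, Gamma_yyy = -0.187174; k4 = (-0.121643, 1.003216, 0.068482, 0.068667)
  Y <- Y + (h/6)(k1 + 2k2 + 2k3 + k4): x = -0.5062, y = -0.4499, dx/dtau = -0.1217, dy/dtau = 1.0032
step 2:
  k1: at (x, y) = (-0.506167, -0.449922), (dx/dtau, dy/dtau) = (-0.121653, 1.003200); Gamma_xxx = -0.752965, Gamma_xxy = -0.310674, Gamma_xyy = -0.132314, Gamma_yxx = -1.215840, Gamma_yxy = -0.564201, Gamma_yyy = -0.187174; k1 = (-0.121653, 1.003200, 0.068475, 0.068655)
  k2: at (x, y) = (-0.509208, -0.424842), (dx/dtau, dy/dtau) = (-0.119941, 1.004916); Gamma_xxx = -0.791363, Gamma_xxy = -0.289464, Gamma_xyy = -0.126034, Gamma_yxx = -1.400776, Gamma_yxy = -0.541938, Gamma_yyy = -0.180148; k2 = (-0.119941, 1.004916, 0.068882, 0.071435)
  k3: at (x, y) = (-0.509166, -0.424799), (dx/dtau, dy/dtau) = (-0.119931, 1.004986); Gamma_xxx = -0.791484, Gamma_xxy = -0.289436, Gamma_xyy = -0.126034, Gamma_yxx = -1.401174, Gamma_yxy = -0.541883, Gamma_yyy = -0.180163; k3 = (-0.119931, 1.004986, 0.068907, 0.071492)
  k4: at (x, y) = (-0.512164, -0.399673), (dx/dtau, dy/dtau) = (-0.118207, 1.006775); Gamma_xxx = -0.828432, Gamma_xxy = -0.269118, Gamma_xyy = -0.119212, Gamma_yxx = -1.575202, Gamma_yxy = -0.519975, Gamma_yyy = -0.172058; k4 = (-0.118207, 1.006775, 0.068354, 0.072645)
  Y <- Y + (h/6)(k1 + 2k2 + 2k3 + k4): x = -0.5122, y = -0.3997, dx/dtau = -0.1182, dy/dtau = 1.0068
step 3:
  k1: at (x, y) = (-0.512164, -0.399674), (dx/dtau, dy/dtau) = (-0.118216, 1.006760); Gamma_xxx = -0.828430, Gamma_xxy = -0.269118, Gamma_xyy = -0.119212, Gamma_yxx = -1.575194, Gamma_yxy = -0.519976, Gamma_yyy = -0.172058; k1 = (-0.118216, 1.006760, 0.068348, 0.072636)
  k2: at (x, y) = (-0.515119, -0.374505), (dx/dtau, dy/dtau) = (-0.116507, 1.008576); Gamma_xxx = -0.863771, Gamma_xxy = -0.249731, Gamma_xyy = -0.111867, Gamma_yxx = -1.738569, Gamma_yxy = -0.498567, Gamma_yyy = -0.162897; k2 = (-0.116507, 1.008576, 0.066829, 0.072132)
  k3: at (x, y) = (-0.515076, -0.374460), (dx/dtau, dy/dtau) = (-0.116545, 1.008563); Gamma_xxx = -0.863900, Gamma_xxy = -0.249700, Gamma_xyy = -0.111864, Gamma_yxx = -1.738962, Gamma_yxy = -0.498504, Gamma_yyy = -0.162906; k3 = (-0.116545, 1.008563, 0.066821, 0.072137)
  k4: at (x, y) = (-0.517991, -0.349246), (dx/dtau, dy/dtau) = (-0.114875, 1.010367); Gamma_xxx = -0.897516, Gamma_xxy = -0.231263, Gamma_xyy = -0.104016, Gamma_yxx = -1.891998, Gamma_yxy = -0.477708, Gamma_yyy = -0.152712; k4 = (-0.114875, 1.010367, 0.064344, 0.069971)
  Y <- Y + (h/6)(k1 + 2k2 + 2k3 + k4): x = -0.5180, y = -0.3492, dx/dtau = -0.1149, dy/dtau = 1.0104

Answer: x = -0.5180, y = -0.3492, dx/dtau = -0.1149, dy/dtau = 1.0104


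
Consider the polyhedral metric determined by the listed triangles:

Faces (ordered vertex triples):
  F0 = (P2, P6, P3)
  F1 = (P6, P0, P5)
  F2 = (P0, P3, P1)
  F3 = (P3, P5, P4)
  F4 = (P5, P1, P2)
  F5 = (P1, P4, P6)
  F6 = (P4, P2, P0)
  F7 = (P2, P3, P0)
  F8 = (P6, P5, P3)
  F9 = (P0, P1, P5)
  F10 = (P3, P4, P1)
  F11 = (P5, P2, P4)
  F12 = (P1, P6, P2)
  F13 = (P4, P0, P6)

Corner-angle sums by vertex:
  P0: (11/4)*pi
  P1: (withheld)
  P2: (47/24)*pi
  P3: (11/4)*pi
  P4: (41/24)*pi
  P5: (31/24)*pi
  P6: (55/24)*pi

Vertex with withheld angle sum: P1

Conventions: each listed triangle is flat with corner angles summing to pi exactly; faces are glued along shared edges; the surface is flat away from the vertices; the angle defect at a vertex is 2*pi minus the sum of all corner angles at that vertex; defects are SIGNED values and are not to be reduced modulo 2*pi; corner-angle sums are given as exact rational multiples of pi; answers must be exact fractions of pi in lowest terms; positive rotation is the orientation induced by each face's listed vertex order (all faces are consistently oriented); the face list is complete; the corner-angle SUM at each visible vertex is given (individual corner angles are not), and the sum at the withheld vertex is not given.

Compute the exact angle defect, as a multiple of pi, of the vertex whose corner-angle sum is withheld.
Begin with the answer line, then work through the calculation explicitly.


Answer: defect(P1) = (3/4)*pi

V = 7, E = 21, F = 14; chi = V - E + F = 0
Gauss-Bonnet: total defect = 2*pi*chi = 0; visible defects sum to (-3/4)*pi


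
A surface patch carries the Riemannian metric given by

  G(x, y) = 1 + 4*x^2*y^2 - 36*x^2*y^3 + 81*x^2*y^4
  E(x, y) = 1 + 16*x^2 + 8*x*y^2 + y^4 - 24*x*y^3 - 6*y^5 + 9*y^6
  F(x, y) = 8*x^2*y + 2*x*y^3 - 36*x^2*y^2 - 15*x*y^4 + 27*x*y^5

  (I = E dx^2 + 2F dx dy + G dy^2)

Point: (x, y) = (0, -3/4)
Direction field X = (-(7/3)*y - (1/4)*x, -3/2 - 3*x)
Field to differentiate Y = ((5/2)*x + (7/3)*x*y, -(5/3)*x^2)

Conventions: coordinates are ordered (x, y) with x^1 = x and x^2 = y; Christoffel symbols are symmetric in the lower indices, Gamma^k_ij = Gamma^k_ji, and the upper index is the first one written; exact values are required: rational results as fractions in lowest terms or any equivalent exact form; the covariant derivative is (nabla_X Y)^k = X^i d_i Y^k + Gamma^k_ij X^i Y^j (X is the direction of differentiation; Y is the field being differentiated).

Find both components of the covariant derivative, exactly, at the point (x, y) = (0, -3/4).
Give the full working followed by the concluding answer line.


E = 17785/4096, F = 0, G = 1 at the point
E_x = 117/8, E_y = -12285/512, F_x = -12285/1024, F_y = 0, G_x = 0, G_y = 0
EG - F^2 = 17785/4096;  g^inv = (4096/17785) * [[1, 0], [0, 17785/4096]]
first-kind symbols [ij,l] = (1/2)(d_i g_jl + d_j g_il - d_l g_ij): [xx,x] = E_x/2 = 117/16, [xx,y] = F_x - E_y/2 = 0, [xy,x] = E_y/2 = -12285/1024, [xy,y] = G_x/2 = 0, [yy,x] = F_y - G_x/2 = 0, [yy,y] = G_y/2 = 0
Gamma^x_ij = (G*[ij,x] - F*[ij,y])/(EG - F^2), Gamma^y_ij = (E*[ij,y] - F*[ij,x])/(EG - F^2)
Gamma_xxx = 29952/17785, Gamma_xxy = -9828/3557, Gamma_xyy = 0, Gamma_yxx = 0, Gamma_yxy = 0, Gamma_yyy = 0
X = (7/4, -3/2), Y = (0, 0) at the point

Answer: (nabla_X Y)^x = 21/16, (nabla_X Y)^y = 0


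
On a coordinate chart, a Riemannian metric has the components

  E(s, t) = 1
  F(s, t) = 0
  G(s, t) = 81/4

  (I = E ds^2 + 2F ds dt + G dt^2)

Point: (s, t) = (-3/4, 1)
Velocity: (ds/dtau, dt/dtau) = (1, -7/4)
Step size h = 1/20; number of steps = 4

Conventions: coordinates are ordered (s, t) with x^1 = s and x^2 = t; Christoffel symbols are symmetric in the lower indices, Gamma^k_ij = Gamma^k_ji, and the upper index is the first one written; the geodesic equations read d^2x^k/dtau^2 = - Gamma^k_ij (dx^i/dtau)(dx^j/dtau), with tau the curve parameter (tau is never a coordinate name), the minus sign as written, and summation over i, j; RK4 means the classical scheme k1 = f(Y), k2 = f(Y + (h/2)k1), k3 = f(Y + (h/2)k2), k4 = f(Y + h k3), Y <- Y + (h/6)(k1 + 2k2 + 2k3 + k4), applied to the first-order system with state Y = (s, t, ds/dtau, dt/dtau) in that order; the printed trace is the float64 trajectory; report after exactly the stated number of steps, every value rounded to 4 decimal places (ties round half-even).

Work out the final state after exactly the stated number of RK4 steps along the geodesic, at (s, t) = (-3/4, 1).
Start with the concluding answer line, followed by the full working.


Answer: s = -0.5500, t = 0.6500, ds/dtau = 1.0000, dt/dtau = -1.7500

f(Y) = (ds/dtau, dt/dtau, -Gamma^s_ij Y'^i Y'^j, -Gamma^t_ij Y'^i Y'^j) with the Gammas evaluated at the stage position; h = 0.050000; intermediate values shown to 6 dp
step 0: s = -0.7500, t = 1.0000, ds/dtau = 1.0000, dt/dtau = -1.7500
step 1:
  k1: at (s, t) = (-0.750000, 1.000000), (ds/dtau, dt/dtau) = (1.000000, -1.750000); Gamma_sss = 0.000000, Gamma_sst = 0.000000, Gamma_stt = 0.000000, Gamma_tss = 0.000000, Gamma_tst = 0.000000, Gamma_ttt = 0.000000; k1 = (1.000000, -1.750000, 0.000000, 0.000000)
  k2: at (s, t) = (-0.725000, 0.956250), (ds/dtau, dt/dtau) = (1.000000, -1.750000); Gamma_sss = 0.000000, Gamma_sst = 0.000000, Gamma_stt = 0.000000, Gamma_tss = 0.000000, Gamma_tst = 0.000000, Gamma_ttt = 0.000000; k2 = (1.000000, -1.750000, 0.000000, 0.000000)
  k3: at (s, t) = (-0.725000, 0.956250), (ds/dtau, dt/dtau) = (1.000000, -1.750000); Gamma_sss = 0.000000, Gamma_sst = 0.000000, Gamma_stt = 0.000000, Gamma_tss = 0.000000, Gamma_tst = 0.000000, Gamma_ttt = 0.000000; k3 = (1.000000, -1.750000, 0.000000, 0.000000)
  k4: at (s, t) = (-0.700000, 0.912500), (ds/dtau, dt/dtau) = (1.000000, -1.750000); Gamma_sss = 0.000000, Gamma_sst = 0.000000, Gamma_stt = 0.000000, Gamma_tss = 0.000000, Gamma_tst = 0.000000, Gamma_ttt = 0.000000; k4 = (1.000000, -1.750000, 0.000000, 0.000000)
  Y <- Y + (h/6)(k1 + 2k2 + 2k3 + k4): s = -0.7000, t = 0.9125, ds/dtau = 1.0000, dt/dtau = -1.7500
step 2:
  k1: at (s, t) = (-0.700000, 0.912500), (ds/dtau, dt/dtau) = (1.000000, -1.750000); Gamma_sss = 0.000000, Gamma_sst = 0.000000, Gamma_stt = 0.000000, Gamma_tss = 0.000000, Gamma_tst = 0.000000, Gamma_ttt = 0.000000; k1 = (1.000000, -1.750000, 0.000000, 0.000000)
  k2: at (s, t) = (-0.675000, 0.868750), (ds/dtau, dt/dtau) = (1.000000, -1.750000); Gamma_sss = 0.000000, Gamma_sst = 0.000000, Gamma_stt = 0.000000, Gamma_tss = 0.000000, Gamma_tst = 0.000000, Gamma_ttt = 0.000000; k2 = (1.000000, -1.750000, 0.000000, 0.000000)
  k3: at (s, t) = (-0.675000, 0.868750), (ds/dtau, dt/dtau) = (1.000000, -1.750000); Gamma_sss = 0.000000, Gamma_sst = 0.000000, Gamma_stt = 0.000000, Gamma_tss = 0.000000, Gamma_tst = 0.000000, Gamma_ttt = 0.000000; k3 = (1.000000, -1.750000, 0.000000, 0.000000)
  k4: at (s, t) = (-0.650000, 0.825000), (ds/dtau, dt/dtau) = (1.000000, -1.750000); Gamma_sss = 0.000000, Gamma_sst = 0.000000, Gamma_stt = 0.000000, Gamma_tss = 0.000000, Gamma_tst = 0.000000, Gamma_ttt = 0.000000; k4 = (1.000000, -1.750000, 0.000000, 0.000000)
  Y <- Y + (h/6)(k1 + 2k2 + 2k3 + k4): s = -0.6500, t = 0.8250, ds/dtau = 1.0000, dt/dtau = -1.7500
step 3:
  k1: at (s, t) = (-0.650000, 0.825000), (ds/dtau, dt/dtau) = (1.000000, -1.750000); Gamma_sss = 0.000000, Gamma_sst = 0.000000, Gamma_stt = 0.000000, Gamma_tss = 0.000000, Gamma_tst = 0.000000, Gamma_ttt = 0.000000; k1 = (1.000000, -1.750000, 0.000000, 0.000000)
  k2: at (s, t) = (-0.625000, 0.781250), (ds/dtau, dt/dtau) = (1.000000, -1.750000); Gamma_sss = 0.000000, Gamma_sst = 0.000000, Gamma_stt = 0.000000, Gamma_tss = 0.000000, Gamma_tst = 0.000000, Gamma_ttt = 0.000000; k2 = (1.000000, -1.750000, 0.000000, 0.000000)
  k3: at (s, t) = (-0.625000, 0.781250), (ds/dtau, dt/dtau) = (1.000000, -1.750000); Gamma_sss = 0.000000, Gamma_sst = 0.000000, Gamma_stt = 0.000000, Gamma_tss = 0.000000, Gamma_tst = 0.000000, Gamma_ttt = 0.000000; k3 = (1.000000, -1.750000, 0.000000, 0.000000)
  k4: at (s, t) = (-0.600000, 0.737500), (ds/dtau, dt/dtau) = (1.000000, -1.750000); Gamma_sss = 0.000000, Gamma_sst = 0.000000, Gamma_stt = 0.000000, Gamma_tss = 0.000000, Gamma_tst = 0.000000, Gamma_ttt = 0.000000; k4 = (1.000000, -1.750000, 0.000000, 0.000000)
  Y <- Y + (h/6)(k1 + 2k2 + 2k3 + k4): s = -0.6000, t = 0.7375, ds/dtau = 1.0000, dt/dtau = -1.7500
step 4:
  k1: at (s, t) = (-0.600000, 0.737500), (ds/dtau, dt/dtau) = (1.000000, -1.750000); Gamma_sss = 0.000000, Gamma_sst = 0.000000, Gamma_stt = 0.000000, Gamma_tss = 0.000000, Gamma_tst = 0.000000, Gamma_ttt = 0.000000; k1 = (1.000000, -1.750000, 0.000000, 0.000000)
  k2: at (s, t) = (-0.575000, 0.693750), (ds/dtau, dt/dtau) = (1.000000, -1.750000); Gamma_sss = 0.000000, Gamma_sst = 0.000000, Gamma_stt = 0.000000, Gamma_tss = 0.000000, Gamma_tst = 0.000000, Gamma_ttt = 0.000000; k2 = (1.000000, -1.750000, 0.000000, 0.000000)
  k3: at (s, t) = (-0.575000, 0.693750), (ds/dtau, dt/dtau) = (1.000000, -1.750000); Gamma_sss = 0.000000, Gamma_sst = 0.000000, Gamma_stt = 0.000000, Gamma_tss = 0.000000, Gamma_tst = 0.000000, Gamma_ttt = 0.000000; k3 = (1.000000, -1.750000, 0.000000, 0.000000)
  k4: at (s, t) = (-0.550000, 0.650000), (ds/dtau, dt/dtau) = (1.000000, -1.750000); Gamma_sss = 0.000000, Gamma_sst = 0.000000, Gamma_stt = 0.000000, Gamma_tss = 0.000000, Gamma_tst = 0.000000, Gamma_ttt = 0.000000; k4 = (1.000000, -1.750000, 0.000000, 0.000000)
  Y <- Y + (h/6)(k1 + 2k2 + 2k3 + k4): s = -0.5500, t = 0.6500, ds/dtau = 1.0000, dt/dtau = -1.7500


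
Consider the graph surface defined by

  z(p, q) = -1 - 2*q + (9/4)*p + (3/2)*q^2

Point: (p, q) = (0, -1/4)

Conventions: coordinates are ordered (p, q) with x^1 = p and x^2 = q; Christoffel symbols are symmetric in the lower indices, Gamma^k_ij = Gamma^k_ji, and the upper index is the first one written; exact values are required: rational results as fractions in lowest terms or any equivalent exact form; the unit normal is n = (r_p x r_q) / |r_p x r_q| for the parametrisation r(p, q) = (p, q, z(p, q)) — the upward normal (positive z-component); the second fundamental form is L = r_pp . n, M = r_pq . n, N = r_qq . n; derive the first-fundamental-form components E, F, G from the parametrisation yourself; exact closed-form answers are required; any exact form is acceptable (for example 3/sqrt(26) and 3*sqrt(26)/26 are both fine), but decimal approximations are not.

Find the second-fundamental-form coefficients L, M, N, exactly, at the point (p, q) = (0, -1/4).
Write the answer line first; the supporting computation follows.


Answer: L = 0, M = 0, N = 6*sqrt(218)/109

z_p = 9/4, z_q = -11/4, z_pp = 0, z_pq = 0, z_qq = 3
E = 97/16, F = -99/16, G = 137/16; answer radicand W^2 = 109/8
unnormalised second-form numerators: l = 0, m = 0, n = 3; L = l/sqrt(109/8), and similarly M = m/sqrt(W^2), N = n/sqrt(W^2)


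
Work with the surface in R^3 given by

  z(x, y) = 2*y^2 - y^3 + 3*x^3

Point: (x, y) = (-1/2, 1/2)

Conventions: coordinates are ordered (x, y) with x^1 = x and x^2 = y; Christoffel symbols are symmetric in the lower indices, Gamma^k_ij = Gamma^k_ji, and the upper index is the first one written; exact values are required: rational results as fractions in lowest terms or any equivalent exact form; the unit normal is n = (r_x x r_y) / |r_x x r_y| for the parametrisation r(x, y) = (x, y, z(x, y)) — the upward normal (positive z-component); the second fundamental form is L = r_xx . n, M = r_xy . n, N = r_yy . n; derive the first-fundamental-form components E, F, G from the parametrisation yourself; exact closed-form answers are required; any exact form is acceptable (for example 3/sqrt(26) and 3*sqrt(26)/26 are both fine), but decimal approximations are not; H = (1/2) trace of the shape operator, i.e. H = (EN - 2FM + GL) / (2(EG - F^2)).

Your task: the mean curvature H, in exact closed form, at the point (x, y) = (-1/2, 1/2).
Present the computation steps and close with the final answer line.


z_x = 9/4, z_y = 5/4, z_xx = -9, z_xy = 0, z_yy = 1
E = 97/16, F = 45/16, G = 41/16; answer radicand W^2 = 61/8
unnormalised second-form numerators: l = -9, m = 0, n = 1; L = l/sqrt(61/8), and similarly M = m/sqrt(W^2), N = n/sqrt(W^2)
H = (E*n - 2*F*m + G*l) / (2*(EG - F^2)*sqrt(W^2)); E*n - 2*F*m + G*l = -17, EG - F^2 = 61/8, so H = (-68/61)/sqrt(61/8)

Answer: H = -136*sqrt(122)/3721


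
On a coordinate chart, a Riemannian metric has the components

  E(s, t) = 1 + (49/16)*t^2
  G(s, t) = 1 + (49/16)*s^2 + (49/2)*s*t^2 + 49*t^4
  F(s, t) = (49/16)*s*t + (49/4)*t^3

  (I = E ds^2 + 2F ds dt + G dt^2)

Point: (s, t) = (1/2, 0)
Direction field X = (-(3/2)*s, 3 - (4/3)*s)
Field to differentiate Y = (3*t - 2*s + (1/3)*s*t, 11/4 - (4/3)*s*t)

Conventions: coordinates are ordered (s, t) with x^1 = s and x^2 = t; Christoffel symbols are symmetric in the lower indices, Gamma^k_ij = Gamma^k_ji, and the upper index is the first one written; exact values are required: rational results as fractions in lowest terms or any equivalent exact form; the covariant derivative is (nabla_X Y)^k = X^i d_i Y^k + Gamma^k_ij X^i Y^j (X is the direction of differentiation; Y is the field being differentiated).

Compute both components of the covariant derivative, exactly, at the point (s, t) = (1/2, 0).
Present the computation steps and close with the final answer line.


E = 1, F = 0, G = 113/64 at the point
E_s = 0, E_t = 0, F_s = 0, F_t = 49/32, G_s = 49/16, G_t = 0
EG - F^2 = 113/64;  g^inv = (64/113) * [[113/64, 0], [0, 1]]
first-kind symbols [ij,l] = (1/2)(d_i g_jl + d_j g_il - d_l g_ij): [ss,s] = E_s/2 = 0, [ss,t] = F_s - E_t/2 = 0, [st,s] = E_t/2 = 0, [st,t] = G_s/2 = 49/32, [tt,s] = F_t - G_s/2 = 0, [tt,t] = G_t/2 = 0
Gamma^s_ij = (G*[ij,s] - F*[ij,t])/(EG - F^2), Gamma^t_ij = (E*[ij,t] - F*[ij,s])/(EG - F^2)
Gamma_sss = 0, Gamma_sst = 0, Gamma_stt = 0, Gamma_tss = 0, Gamma_tst = 98/113, Gamma_ttt = 0
X = (-3/4, 7/3), Y = (-1, 11/4) at the point

Answer: (nabla_X Y)^s = 80/9, (nabla_X Y)^t = -43673/8136


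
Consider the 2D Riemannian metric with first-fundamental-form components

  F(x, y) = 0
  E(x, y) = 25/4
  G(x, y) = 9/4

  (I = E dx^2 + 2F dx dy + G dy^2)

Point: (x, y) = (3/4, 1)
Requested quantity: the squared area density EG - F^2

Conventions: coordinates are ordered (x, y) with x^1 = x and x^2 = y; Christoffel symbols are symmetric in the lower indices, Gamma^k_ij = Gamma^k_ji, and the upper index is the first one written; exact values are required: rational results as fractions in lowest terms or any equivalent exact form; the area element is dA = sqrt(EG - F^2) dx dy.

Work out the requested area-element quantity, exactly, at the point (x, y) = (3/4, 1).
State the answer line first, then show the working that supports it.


Answer: EG - F^2 = 225/16

E = 25/4, F = 0, G = 9/4; EG - F^2 = 225/16


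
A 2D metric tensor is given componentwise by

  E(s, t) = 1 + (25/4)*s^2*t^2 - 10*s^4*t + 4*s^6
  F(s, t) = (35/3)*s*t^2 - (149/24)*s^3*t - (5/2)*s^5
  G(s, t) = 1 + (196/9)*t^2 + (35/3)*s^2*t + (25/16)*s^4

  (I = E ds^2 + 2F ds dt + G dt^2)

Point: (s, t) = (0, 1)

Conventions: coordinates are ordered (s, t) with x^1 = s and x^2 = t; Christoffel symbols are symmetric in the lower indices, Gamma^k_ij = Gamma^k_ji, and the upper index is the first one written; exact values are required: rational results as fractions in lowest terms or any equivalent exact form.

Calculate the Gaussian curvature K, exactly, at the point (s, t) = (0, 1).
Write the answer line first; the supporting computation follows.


Answer: K = 189/8405

E = 1, F = 0, G = 205/9, EG - F^2 = 205/9 at the point
E_s = 0, E_t = 0, F_s = 35/3, F_t = 0, G_s = 0, G_t = 392/9
E_tt = 0, F_st = 70/3, G_ss = 70/3
By Brioschi, K is (det M1 - det M2) divided by (EG - F^2) squared.
M1 = [[-E_tt/2 + F_st - G_ss/2, E_s/2, F_s - E_t/2], [F_t - G_s/2, E, F], [G_t/2, F, G]] = [[35/3, 0, 35/3], [0, 1, 0], [196/9, 0, 205/9]]; det M1 = 35/3
M2 = [[0, E_t/2, G_s/2], [E_t/2, E, F], [G_s/2, F, G]] = [[0, 0, 0], [0, 1, 0], [0, 0, 205/9]]; det M2 = 0
det M1 - det M2 = 35/3; K = 35/3 / (205/9)^2 = 189/8405


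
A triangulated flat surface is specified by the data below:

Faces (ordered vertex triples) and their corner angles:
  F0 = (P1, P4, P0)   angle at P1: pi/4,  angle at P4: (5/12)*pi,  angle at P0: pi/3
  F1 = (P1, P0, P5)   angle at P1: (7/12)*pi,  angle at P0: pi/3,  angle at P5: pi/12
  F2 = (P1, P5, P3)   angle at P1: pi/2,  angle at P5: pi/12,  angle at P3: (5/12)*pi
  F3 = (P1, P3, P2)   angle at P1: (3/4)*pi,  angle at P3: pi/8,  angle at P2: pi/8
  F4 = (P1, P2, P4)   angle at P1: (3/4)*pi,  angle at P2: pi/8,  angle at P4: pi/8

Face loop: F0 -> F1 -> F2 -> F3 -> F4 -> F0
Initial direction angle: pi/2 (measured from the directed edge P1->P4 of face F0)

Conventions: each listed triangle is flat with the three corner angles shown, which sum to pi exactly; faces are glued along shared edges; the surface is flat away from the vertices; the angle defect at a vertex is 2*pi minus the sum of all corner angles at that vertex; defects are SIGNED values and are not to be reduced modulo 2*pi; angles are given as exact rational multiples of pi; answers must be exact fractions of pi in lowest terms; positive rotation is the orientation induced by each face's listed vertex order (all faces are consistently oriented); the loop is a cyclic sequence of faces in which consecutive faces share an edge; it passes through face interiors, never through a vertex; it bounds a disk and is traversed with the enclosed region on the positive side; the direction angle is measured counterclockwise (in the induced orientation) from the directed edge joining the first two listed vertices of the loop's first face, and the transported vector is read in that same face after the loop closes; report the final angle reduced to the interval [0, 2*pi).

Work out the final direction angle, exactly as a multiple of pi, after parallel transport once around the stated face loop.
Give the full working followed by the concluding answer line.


enclosed vertex P1: corner angles sum to (17/6)*pi, defect = 2*pi - (17/6)*pi = (-5/6)*pi
adding the enclosed defects to the starting angle (mod 2*pi, induced orientation) gives the holonomy
final angle = pi/2 - (5/6)*pi = (5/3)*pi (mod 2*pi)

Answer: final direction angle = (5/3)*pi


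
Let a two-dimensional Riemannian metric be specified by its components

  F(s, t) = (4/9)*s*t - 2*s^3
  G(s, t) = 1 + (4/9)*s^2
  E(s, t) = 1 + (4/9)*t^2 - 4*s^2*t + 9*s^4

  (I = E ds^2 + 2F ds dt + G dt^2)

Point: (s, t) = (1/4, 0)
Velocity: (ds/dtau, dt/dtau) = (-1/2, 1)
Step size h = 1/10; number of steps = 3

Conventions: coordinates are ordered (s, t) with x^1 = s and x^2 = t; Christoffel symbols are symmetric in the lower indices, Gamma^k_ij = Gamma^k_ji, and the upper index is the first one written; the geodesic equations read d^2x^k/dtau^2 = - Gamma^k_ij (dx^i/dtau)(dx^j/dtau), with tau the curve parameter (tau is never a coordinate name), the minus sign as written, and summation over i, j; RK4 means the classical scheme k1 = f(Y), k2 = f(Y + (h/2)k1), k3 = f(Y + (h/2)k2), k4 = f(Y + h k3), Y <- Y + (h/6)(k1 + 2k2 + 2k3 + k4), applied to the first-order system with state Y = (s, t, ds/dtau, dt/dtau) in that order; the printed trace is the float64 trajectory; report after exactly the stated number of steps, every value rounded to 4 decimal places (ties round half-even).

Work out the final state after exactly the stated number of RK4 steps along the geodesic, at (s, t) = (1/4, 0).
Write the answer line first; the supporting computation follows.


Answer: s = 0.0975, t = 0.3058, ds/dtau = -0.5003, dt/dtau = 1.0330

f(Y) = (ds/dtau, dt/dtau, -Gamma^s_ij Y'^i Y'^j, -Gamma^t_ij Y'^i Y'^j) with the Gammas evaluated at the stage position; h = 0.100000; intermediate values shown to 6 dp
step 0: s = 0.2500, t = 0.0000, ds/dtau = -0.5000, dt/dtau = 1.0000
step 1:
  k1: at (s, t) = (0.250000, 0.000000), (ds/dtau, dt/dtau) = (-0.500000, 1.000000); Gamma_sss = 0.264598, Gamma_sst = -0.117599, Gamma_stt = 0.000000, Gamma_tss = -0.235198, Gamma_tst = 0.104532, Gamma_ttt = 0.000000; k1 = (-0.500000, 1.000000, -0.183748, 0.163332)
  k2: at (s, t) = (0.225000, 0.050000), (ds/dtau, dt/dtau) = (-0.509187, 1.008167); Gamma_sss = 0.154388, Gamma_sst = -0.076241, Gamma_stt = 0.000000, Gamma_tss = -0.195359, Gamma_tst = 0.096474, Gamma_ttt = 0.000000; k2 = (-0.509187, 1.008167, -0.118304, 0.149700)
  k3: at (s, t) = (0.224541, 0.050408), (ds/dtau, dt/dtau) = (-0.505915, 1.007485); Gamma_sss = 0.152958, Gamma_sst = -0.075690, Gamma_stt = 0.000000, Gamma_tss = -0.194619, Gamma_tst = 0.096305, Gamma_ttt = 0.000000; k3 = (-0.505915, 1.007485, -0.116308, 0.147986)
  k4: at (s, t) = (0.199408, 0.100748), (ds/dtau, dt/dtau) = (-0.511631, 1.014799); Gamma_sss = 0.061119, Gamma_sst = -0.034056, Gamma_stt = 0.000000, Gamma_tss = -0.155877, Gamma_tst = 0.086855, Gamma_ttt = 0.000000; k4 = (-0.511631, 1.014799, -0.051363, 0.130994)
  Y <- Y + (h/6)(k1 + 2k2 + 2k3 + k4): s = 0.1993, t = 0.1008, ds/dtau = -0.5117, dt/dtau = 1.0148
step 2:
  k1: at (s, t) = (0.199303, 0.100768), (ds/dtau, dt/dtau) = (-0.511739, 1.014828); Gamma_sss = 0.060925, Gamma_sst = -0.033966, Gamma_stt = 0.000000, Gamma_tss = -0.155716, Gamma_tst = 0.086812, Gamma_ttt = 0.000000; k1 = (-0.511739, 1.014828, -0.051234, 0.130946)
  k2: at (s, t) = (0.173716, 0.151510), (ds/dtau, dt/dtau) = (-0.514301, 1.021376); Gamma_sss = -0.010772, Gamma_sst = 0.006890, Gamma_stt = 0.000000, Gamma_tss = -0.119098, Gamma_tst = 0.076177, Gamma_ttt = 0.000000; k2 = (-0.514301, 1.021376, 0.010088, 0.111533)
  k3: at (s, t) = (0.173588, 0.151837), (ds/dtau, dt/dtau) = (-0.511235, 1.020405); Gamma_sss = -0.011126, Gamma_sst = 0.007122, Gamma_stt = 0.000000, Gamma_tss = -0.118924, Gamma_tst = 0.076122, Gamma_ttt = 0.000000; k3 = (-0.511235, 1.020405, 0.010338, 0.110502)
  k4: at (s, t) = (0.148179, 0.202809), (ds/dtau, dt/dtau) = (-0.510705, 1.025879); Gamma_sss = -0.060759, Gamma_sst = 0.045559, Gamma_stt = 0.000000, Gamma_tss = -0.086567, Gamma_tst = 0.064912, Gamma_ttt = 0.000000; k4 = (-0.510705, 1.025879, 0.063586, 0.090596)
  Y <- Y + (h/6)(k1 + 2k2 + 2k3 + k4): s = 0.1481, t = 0.2028, ds/dtau = -0.5109, dt/dtau = 1.0259
step 3:
  k1: at (s, t) = (0.148077, 0.202839), (ds/dtau, dt/dtau) = (-0.510852, 1.025922); Gamma_sss = -0.060814, Gamma_sst = 0.045632, Gamma_stt = 0.000000, Gamma_tss = -0.086448, Gamma_tst = 0.064867, Gamma_ttt = 0.000000; k1 = (-0.510852, 1.025922, 0.063702, 0.090554)
  k2: at (s, t) = (0.122535, 0.254136), (ds/dtau, dt/dtau) = (-0.507667, 1.030450); Gamma_sss = -0.089464, Gamma_sst = 0.081123, Gamma_stt = 0.000000, Gamma_tss = -0.058758, Gamma_tst = 0.053280, Gamma_ttt = 0.000000; k2 = (-0.507667, 1.030450, 0.107932, 0.070888)
  k3: at (s, t) = (0.122694, 0.254362), (ds/dtau, dt/dtau) = (-0.505456, 1.029466); Gamma_sss = -0.089602, Gamma_sst = 0.081143, Gamma_stt = 0.000000, Gamma_tss = -0.058909, Gamma_tst = 0.053348, Gamma_ttt = 0.000000; k3 = (-0.505456, 1.029466, 0.107338, 0.070570)
  k4: at (s, t) = (0.097532, 0.305786), (ds/dtau, dt/dtau) = (-0.500118, 1.032979); Gamma_sss = -0.099130, Gamma_sst = 0.112931, Gamma_stt = 0.000000, Gamma_tss = -0.036764, Gamma_tst = 0.041883, Gamma_ttt = 0.000000; k4 = (-0.500118, 1.032979, 0.141477, 0.052470)
  Y <- Y + (h/6)(k1 + 2k2 + 2k3 + k4): s = 0.0975, t = 0.3058, ds/dtau = -0.5003, dt/dtau = 1.0330
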